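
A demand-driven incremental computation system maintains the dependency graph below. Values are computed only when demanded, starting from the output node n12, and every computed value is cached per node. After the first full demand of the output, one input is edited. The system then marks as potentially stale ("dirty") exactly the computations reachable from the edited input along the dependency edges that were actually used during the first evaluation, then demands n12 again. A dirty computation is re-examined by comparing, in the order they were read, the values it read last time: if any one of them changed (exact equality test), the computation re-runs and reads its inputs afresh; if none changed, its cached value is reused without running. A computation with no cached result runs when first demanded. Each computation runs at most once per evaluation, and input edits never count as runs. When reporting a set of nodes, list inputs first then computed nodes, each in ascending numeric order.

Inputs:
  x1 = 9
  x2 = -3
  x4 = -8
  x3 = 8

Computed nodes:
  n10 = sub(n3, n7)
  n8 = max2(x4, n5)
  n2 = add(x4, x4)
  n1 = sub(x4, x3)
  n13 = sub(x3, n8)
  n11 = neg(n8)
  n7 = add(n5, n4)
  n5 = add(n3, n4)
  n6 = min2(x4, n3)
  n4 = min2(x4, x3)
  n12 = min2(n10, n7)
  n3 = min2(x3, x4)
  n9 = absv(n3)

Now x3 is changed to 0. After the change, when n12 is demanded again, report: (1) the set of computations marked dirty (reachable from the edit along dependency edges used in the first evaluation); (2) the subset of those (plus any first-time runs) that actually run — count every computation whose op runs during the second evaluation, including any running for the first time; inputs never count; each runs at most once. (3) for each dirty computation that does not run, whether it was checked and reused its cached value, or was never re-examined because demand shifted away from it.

First evaluation (everything demanded from the output):
  n3 = min2(8, -8) = -8
  n4 = min2(-8, 8) = -8
  n5 = add(-8, -8) = -16
  n7 = add(-16, -8) = -24
  n10 = sub(-8, -24) = 16
  n12 = min2(16, -24) = -24

Propagation after the edit:
  n3: runs — x3 8->0; result -8 (same value as before).
  n4: runs — x3 8->0; result -8 (same value as before).
  n5: checked — values it read are unchanged (n3 unchanged, n4 unchanged); reused cached -16 without running.
  n7: checked — values it read are unchanged (n5 unchanged, n4 unchanged); reused cached -24 without running.
  n10: checked — values it read are unchanged (n3 unchanged, n7 unchanged); reused cached 16 without running.
  n12: checked — values it read are unchanged (n10 unchanged, n7 unchanged); reused cached -24 without running.

Key observation: the cutoff stops propagation at n5 — its inputs' values are unchanged, so it reuses its cache.

Marked dirty: n3, n4, n5, n7, n10, n12.
Computations that run: n3, n4 — 2 in total.
Checked but reused from cache: n5, n7, n10, n12.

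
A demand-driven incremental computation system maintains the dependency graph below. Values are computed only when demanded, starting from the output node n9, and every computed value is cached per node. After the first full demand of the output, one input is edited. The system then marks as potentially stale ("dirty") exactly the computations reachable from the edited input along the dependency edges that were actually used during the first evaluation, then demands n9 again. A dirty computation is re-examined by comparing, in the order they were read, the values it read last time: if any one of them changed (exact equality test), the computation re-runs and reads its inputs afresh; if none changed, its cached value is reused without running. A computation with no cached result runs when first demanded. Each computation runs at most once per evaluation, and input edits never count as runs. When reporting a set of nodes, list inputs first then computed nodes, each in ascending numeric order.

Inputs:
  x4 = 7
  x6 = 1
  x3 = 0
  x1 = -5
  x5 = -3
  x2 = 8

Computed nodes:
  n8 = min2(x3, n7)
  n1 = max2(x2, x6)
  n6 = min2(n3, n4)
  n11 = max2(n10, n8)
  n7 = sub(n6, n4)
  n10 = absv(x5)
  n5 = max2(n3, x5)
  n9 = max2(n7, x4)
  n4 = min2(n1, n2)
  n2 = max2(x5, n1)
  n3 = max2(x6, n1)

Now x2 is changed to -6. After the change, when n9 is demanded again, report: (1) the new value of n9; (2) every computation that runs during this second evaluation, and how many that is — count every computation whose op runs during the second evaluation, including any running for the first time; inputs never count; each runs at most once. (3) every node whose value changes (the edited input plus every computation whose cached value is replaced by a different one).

First evaluation (everything demanded from the output):
  n1 = max2(8, 1) = 8
  n2 = max2(-3, 8) = 8
  n3 = max2(1, 8) = 8
  n4 = min2(8, 8) = 8
  n6 = min2(8, 8) = 8
  n7 = sub(8, 8) = 0
  n9 = max2(0, 7) = 7

Propagation after the edit:
  n1: runs — x2 8->-6; result 1.
  n2: runs — n1 8->1; result 1.
  n3: runs — n1 8->1; result 1.
  n4: runs — n1 8->1; n2 8->1; result 1.
  n6: runs — n3 8->1; n4 8->1; result 1.
  n7: runs — n6 8->1; n4 8->1; result 0 (same value as before).
  n9: checked — values it read are unchanged (n7 unchanged, x4 unchanged); reused cached 7 without running.

Key observation: the change is absorbed at n7 — it re-runs but produces the same value, and the output's value is unchanged.

New value of n9: 7.
Computations that run: n1, n2, n3, n4, n6, n7 — 6 in total.
Values that change: x2, n1, n2, n3, n4, n6.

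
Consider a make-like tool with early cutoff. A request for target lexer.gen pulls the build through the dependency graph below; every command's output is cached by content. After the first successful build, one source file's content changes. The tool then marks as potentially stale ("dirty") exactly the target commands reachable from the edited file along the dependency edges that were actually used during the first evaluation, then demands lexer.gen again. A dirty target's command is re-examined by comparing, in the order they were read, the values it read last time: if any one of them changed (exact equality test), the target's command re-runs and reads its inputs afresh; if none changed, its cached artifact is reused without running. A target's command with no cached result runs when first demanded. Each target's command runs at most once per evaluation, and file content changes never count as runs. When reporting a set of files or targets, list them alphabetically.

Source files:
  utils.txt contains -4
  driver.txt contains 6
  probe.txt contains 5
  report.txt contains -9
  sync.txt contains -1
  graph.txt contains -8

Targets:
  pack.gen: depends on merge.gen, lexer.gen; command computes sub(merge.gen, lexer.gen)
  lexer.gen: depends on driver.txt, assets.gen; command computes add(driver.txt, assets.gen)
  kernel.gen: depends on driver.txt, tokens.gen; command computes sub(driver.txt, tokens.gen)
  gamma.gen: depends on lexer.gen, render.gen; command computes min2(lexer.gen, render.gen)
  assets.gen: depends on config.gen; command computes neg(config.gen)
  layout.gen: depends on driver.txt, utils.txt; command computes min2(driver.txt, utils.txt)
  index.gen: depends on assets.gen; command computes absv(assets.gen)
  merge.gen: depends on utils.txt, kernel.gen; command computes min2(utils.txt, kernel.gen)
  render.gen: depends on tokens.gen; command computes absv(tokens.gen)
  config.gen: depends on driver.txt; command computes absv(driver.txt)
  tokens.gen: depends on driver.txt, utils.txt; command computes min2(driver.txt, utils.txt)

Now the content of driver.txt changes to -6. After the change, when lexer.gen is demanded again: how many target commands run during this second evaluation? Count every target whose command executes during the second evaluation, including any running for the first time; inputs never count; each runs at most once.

2 target commands run: config.gen, lexer.gen.
Note where the cutoff bites: assets.gen is checked, finds nothing changed, and keeps its cache.

First demand of the output computes:
  config.gen = absv(6) = 6
  assets.gen = neg(6) = -6
  lexer.gen = add(6, -6) = 0

After the edit, cleaning proceeds:
  config.gen: a read changed (driver.txt 6->-6) — executes, giving 6 — identical to its old value.
  assets.gen: dirty, but its reads are unchanged (config.gen unchanged); cached -6 stands.
  lexer.gen: a read changed (driver.txt 6->-6) — executes, giving -12.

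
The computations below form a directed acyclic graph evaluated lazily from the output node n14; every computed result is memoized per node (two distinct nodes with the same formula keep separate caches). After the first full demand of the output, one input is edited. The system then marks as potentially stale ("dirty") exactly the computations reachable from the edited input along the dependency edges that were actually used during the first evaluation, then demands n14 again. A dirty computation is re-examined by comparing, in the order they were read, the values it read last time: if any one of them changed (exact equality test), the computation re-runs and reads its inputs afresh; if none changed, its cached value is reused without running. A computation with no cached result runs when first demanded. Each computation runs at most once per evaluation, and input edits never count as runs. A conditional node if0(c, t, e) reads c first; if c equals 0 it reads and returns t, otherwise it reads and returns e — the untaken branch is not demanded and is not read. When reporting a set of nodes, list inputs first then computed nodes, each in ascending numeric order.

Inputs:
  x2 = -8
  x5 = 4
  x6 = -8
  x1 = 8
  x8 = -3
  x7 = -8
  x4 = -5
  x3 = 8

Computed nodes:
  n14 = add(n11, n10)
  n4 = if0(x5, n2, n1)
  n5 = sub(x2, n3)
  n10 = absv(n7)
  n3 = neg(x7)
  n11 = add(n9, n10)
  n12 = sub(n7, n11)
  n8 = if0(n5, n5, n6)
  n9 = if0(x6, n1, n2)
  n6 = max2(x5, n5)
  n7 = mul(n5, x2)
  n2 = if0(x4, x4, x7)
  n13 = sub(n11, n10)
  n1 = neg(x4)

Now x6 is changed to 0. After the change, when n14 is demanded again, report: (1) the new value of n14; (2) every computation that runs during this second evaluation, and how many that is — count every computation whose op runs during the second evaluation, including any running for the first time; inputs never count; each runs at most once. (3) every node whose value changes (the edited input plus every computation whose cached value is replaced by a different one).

First demand of the output computes:
  n2 = if0(x4=-5 -> else branch x7) = -8
  n3 = neg(-8) = 8
  n5 = sub(-8, 8) = -16
  n7 = mul(-16, -8) = 128
  n9 = if0(x6=-8 -> else branch n2) = -8
  n10 = absv(128) = 128
  n11 = add(-8, 128) = 120
  n14 = add(120, 128) = 248

After the edit, cleaning proceeds:
  n1: had never run; runs now, result 5.
  n9: a read changed (x6 -8->0) — executes, giving 5.
  n11: a read changed (n9 -8->5) — executes, giving 133.
  n14: a read changed (n11 120->133) — executes, giving 261.

Note the branch switch — n1 had no cache and runs now for the first time.

Demanding n14 again yields 261.
4 computations run: n1, n9, n11, n14.
The nodes whose values change: x6, n9, n11, n14.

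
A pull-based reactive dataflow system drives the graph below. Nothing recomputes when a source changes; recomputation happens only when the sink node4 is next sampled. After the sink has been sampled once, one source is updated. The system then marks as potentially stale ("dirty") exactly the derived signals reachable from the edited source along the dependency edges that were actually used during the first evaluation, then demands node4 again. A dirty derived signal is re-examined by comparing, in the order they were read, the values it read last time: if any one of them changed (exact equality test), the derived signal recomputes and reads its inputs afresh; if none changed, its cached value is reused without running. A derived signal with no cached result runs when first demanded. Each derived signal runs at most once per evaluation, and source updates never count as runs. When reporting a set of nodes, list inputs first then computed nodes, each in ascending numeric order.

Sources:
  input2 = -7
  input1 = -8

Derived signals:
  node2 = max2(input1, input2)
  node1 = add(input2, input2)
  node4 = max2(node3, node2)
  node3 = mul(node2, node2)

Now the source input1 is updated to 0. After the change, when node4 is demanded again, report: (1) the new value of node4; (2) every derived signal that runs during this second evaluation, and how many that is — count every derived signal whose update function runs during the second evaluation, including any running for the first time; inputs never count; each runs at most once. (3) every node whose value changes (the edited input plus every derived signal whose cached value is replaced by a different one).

First evaluation (everything demanded from the output):
  node2 = max2(-8, -7) = -7
  node3 = mul(-7, -7) = 49
  node4 = max2(49, -7) = 49

Propagation after the edit:
  node2: runs — input1 -8->0; result 0.
  node3: runs — node2 -7->0; node2 -7->0; result 0.
  node4: runs — node3 49->0; node2 -7->0; result 0.

New value of node4: 0.
Derived signals that run: node2, node3, node4 — 3 in total.
Values that change: input1, node2, node3, node4.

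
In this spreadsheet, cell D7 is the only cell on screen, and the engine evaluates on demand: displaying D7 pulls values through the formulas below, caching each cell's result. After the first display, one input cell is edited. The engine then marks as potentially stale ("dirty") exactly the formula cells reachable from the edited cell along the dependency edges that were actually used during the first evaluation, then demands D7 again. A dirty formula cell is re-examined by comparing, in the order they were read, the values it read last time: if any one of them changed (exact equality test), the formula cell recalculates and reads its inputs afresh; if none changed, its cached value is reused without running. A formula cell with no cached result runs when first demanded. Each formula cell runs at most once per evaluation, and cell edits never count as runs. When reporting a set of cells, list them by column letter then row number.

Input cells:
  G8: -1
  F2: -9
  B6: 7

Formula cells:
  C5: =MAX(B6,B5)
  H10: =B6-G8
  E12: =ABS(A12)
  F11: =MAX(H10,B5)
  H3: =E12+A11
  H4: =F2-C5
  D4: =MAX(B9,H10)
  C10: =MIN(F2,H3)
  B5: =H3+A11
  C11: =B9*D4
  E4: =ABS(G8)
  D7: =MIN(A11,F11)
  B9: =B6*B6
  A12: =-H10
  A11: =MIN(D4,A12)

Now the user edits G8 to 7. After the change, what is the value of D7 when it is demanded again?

D7 now evaluates to 0.

Initial pass — values computed on the first demand:
  B9 = 7 * 7 = 49
  H10 = 7 - -1 = 8
  A12 = -(8) = -8
  D4 = MAX(49, 8) = 49
  A11 = MIN(49, -8) = -8
  E12 = ABS(-8) = 8
  H3 = 8 + -8 = 0
  B5 = 0 + -8 = -8
  F11 = MAX(8, -8) = 8
  D7 = MIN(-8, 8) = -8

Second demand — change propagation:
  H10: re-runs because G8 -1->7; new result 0.
  A12: re-runs because H10 8->0; new result 0.
  D4: re-runs because H10 8->0; new result 49 (unchanged).
  A11: re-runs because A12 -8->0; new result 0.
  E12: re-runs because A12 -8->0; new result 0.
  H3: re-runs because E12 8->0; A11 -8->0; new result 0 (unchanged).
  B5: re-runs because A11 -8->0; new result 0.
  F11: re-runs because H10 8->0; B5 -8->0; new result 0.
  D7: re-runs because A11 -8->0; F11 8->0; new result 0.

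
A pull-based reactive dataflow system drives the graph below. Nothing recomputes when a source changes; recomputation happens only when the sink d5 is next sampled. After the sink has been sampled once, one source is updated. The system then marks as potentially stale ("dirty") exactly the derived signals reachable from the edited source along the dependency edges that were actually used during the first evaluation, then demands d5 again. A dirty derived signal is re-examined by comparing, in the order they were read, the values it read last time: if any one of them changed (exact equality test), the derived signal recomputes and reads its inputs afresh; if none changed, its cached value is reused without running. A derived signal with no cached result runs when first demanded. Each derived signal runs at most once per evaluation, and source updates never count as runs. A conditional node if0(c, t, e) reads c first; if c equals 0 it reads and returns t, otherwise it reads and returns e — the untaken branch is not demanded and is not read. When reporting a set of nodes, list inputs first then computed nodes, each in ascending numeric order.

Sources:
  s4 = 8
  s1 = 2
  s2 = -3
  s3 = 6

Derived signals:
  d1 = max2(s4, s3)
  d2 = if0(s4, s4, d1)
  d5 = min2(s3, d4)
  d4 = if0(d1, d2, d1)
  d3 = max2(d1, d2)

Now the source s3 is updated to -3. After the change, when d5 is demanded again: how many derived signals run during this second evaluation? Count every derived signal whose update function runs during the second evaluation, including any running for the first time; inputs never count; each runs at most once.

First evaluation (everything demanded from the output):
  d1 = max2(8, 6) = 8
  d4 = if0(d1=8 -> else branch d1) = 8
  d5 = min2(6, 8) = 6

Propagation after the edit:
  d1: runs — s3 6->-3; result 8 (same value as before).
  d4: checked — values it read are unchanged (d1 unchanged, d1 unchanged); reused cached 8 without running.
  d5: runs — s3 6->-3; result -3.

Key observation: the cutoff stops propagation at d4 — its inputs' values are unchanged, so it reuses its cache.

Derived signals that run: d1, d5 — 2 in total.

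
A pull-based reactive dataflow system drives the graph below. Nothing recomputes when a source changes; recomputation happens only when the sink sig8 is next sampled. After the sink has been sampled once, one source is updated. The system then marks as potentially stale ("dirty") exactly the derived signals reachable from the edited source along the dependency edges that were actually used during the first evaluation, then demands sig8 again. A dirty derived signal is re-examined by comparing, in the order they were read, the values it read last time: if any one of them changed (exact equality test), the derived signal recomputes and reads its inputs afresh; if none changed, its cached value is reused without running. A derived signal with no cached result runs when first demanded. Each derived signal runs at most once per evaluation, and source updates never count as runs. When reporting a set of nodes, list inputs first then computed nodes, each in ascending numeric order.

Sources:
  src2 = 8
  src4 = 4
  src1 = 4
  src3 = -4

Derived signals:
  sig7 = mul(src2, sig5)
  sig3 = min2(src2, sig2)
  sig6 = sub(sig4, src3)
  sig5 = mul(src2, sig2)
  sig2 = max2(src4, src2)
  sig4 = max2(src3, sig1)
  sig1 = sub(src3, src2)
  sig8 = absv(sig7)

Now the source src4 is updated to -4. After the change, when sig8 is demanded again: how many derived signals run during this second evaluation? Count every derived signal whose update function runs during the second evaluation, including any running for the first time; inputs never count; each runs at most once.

First evaluation (everything demanded from the output):
  sig2 = max2(4, 8) = 8
  sig5 = mul(8, 8) = 64
  sig7 = mul(8, 64) = 512
  sig8 = absv(512) = 512

Propagation after the edit:
  sig2: runs — src4 4->-4; result 8 (same value as before).
  sig5: checked — values it read are unchanged (src2 unchanged, sig2 unchanged); reused cached 64 without running.
  sig7: checked — values it read are unchanged (src2 unchanged, sig5 unchanged); reused cached 512 without running.
  sig8: checked — values it read are unchanged (sig7 unchanged); reused cached 512 without running.

Key observation: the change is absorbed at sig2 — it re-runs but produces the same value, and the output's value is unchanged.

Derived signals that run: sig2 — 1 in total.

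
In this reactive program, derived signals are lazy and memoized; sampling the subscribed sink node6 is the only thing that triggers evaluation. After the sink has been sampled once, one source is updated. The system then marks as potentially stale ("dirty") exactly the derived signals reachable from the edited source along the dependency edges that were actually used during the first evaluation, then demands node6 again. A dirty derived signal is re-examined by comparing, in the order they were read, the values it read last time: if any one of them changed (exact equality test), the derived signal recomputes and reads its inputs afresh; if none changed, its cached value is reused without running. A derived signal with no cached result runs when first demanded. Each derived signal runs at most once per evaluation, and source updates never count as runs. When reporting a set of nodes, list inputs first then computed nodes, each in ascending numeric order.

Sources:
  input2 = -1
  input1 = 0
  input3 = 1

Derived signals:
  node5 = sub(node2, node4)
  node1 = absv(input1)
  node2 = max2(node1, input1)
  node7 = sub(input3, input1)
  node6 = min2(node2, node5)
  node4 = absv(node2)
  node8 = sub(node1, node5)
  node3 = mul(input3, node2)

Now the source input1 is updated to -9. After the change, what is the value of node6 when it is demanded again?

Demanding node6 again yields 0.

First demand of the output computes:
  node1 = absv(0) = 0
  node2 = max2(0, 0) = 0
  node4 = absv(0) = 0
  node5 = sub(0, 0) = 0
  node6 = min2(0, 0) = 0

After the edit, cleaning proceeds:
  node1: a read changed (input1 0->-9) — executes, giving 9.
  node2: a read changed (node1 0->9; input1 0->-9) — executes, giving 9.
  node4: a read changed (node2 0->9) — executes, giving 9.
  node5: a read changed (node2 0->9; node4 0->9) — executes, giving 0 — identical to its old value.
  node6: a read changed (node2 0->9) — executes, giving 0 — identical to its old value.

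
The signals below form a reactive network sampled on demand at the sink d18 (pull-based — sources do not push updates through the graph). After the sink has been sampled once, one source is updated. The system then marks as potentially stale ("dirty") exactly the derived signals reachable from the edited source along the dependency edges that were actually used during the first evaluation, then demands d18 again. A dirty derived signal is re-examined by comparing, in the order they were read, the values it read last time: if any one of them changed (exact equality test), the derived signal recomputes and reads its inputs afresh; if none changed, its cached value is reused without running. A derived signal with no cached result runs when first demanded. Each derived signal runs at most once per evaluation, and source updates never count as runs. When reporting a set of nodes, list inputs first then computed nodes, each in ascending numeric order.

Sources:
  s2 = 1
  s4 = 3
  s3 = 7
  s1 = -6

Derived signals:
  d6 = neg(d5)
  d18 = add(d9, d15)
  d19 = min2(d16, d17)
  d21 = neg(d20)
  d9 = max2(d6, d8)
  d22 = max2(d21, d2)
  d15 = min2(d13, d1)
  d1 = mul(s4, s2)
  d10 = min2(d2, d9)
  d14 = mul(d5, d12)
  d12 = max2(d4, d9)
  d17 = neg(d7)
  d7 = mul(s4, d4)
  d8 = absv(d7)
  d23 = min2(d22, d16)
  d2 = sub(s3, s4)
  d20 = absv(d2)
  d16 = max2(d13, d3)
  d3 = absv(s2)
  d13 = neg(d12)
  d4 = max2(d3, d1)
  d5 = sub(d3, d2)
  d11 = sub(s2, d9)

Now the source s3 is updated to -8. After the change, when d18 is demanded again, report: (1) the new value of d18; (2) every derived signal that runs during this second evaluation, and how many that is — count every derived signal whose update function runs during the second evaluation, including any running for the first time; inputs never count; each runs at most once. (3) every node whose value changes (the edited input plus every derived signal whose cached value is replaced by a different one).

d18 now evaluates to 0.
Run set: d2, d5, d6, d9 (4 run).
Changed values: s3, d2, d5, d6.
The important point: d9 recomputes to an identical value, and the output ends up unchanged.

Initial pass — values computed on the first demand:
  d1 = mul(3, 1) = 3
  d2 = sub(7, 3) = 4
  d3 = absv(1) = 1
  d4 = max2(1, 3) = 3
  d5 = sub(1, 4) = -3
  d6 = neg(-3) = 3
  d7 = mul(3, 3) = 9
  d8 = absv(9) = 9
  d9 = max2(3, 9) = 9
  d12 = max2(3, 9) = 9
  d13 = neg(9) = -9
  d15 = min2(-9, 3) = -9
  d18 = add(9, -9) = 0

Second demand — change propagation:
  d2: re-runs because s3 7->-8; new result -11.
  d5: re-runs because d2 4->-11; new result 12.
  d6: re-runs because d5 -3->12; new result -12.
  d9: re-runs because d6 3->-12; new result 9 (unchanged).
  d12: re-examined; everything it read last time is the same (d4 unchanged, d9 unchanged) — cache 9 kept, no run.
  d13: re-examined; everything it read last time is the same (d12 unchanged) — cache -9 kept, no run.
  d15: re-examined; everything it read last time is the same (d13 unchanged, d1 unchanged) — cache -9 kept, no run.
  d18: re-examined; everything it read last time is the same (d9 unchanged, d15 unchanged) — cache 0 kept, no run.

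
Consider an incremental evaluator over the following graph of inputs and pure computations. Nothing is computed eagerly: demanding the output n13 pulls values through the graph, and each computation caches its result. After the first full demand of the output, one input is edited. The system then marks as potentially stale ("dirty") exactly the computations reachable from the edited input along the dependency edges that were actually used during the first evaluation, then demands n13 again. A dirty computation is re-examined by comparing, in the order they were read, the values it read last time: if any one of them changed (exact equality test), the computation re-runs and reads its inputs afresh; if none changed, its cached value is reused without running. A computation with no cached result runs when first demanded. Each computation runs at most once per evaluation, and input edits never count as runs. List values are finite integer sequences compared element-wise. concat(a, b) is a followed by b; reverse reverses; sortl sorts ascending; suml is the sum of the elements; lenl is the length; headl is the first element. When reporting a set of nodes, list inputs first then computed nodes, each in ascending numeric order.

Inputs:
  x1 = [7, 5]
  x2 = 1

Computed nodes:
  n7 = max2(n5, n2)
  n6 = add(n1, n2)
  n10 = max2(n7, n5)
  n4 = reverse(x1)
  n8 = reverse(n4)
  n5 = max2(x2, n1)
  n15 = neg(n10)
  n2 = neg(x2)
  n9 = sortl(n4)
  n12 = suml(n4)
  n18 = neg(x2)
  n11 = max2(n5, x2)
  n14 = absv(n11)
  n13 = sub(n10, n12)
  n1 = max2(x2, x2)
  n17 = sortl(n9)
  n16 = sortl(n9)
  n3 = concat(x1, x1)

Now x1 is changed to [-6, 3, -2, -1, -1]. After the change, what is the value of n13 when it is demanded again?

Initial pass — values computed on the first demand:
  n1 = max2(1, 1) = 1
  n2 = neg(1) = -1
  n4 = reverse([7, 5]) = [5, 7]
  n5 = max2(1, 1) = 1
  n7 = max2(1, -1) = 1
  n10 = max2(1, 1) = 1
  n12 = suml([5, 7]) = 12
  n13 = sub(1, 12) = -11

Second demand — change propagation:
  n4: re-runs because x1 [7, 5]->[-6, 3, -2, -1, -1]; new result [-1, -1, -2, 3, -6].
  n12: re-runs because n4 [5, 7]->[-1, -1, -2, 3, -6]; new result -7.
  n13: re-runs because n12 12->-7; new result 8.

n13 now evaluates to 8.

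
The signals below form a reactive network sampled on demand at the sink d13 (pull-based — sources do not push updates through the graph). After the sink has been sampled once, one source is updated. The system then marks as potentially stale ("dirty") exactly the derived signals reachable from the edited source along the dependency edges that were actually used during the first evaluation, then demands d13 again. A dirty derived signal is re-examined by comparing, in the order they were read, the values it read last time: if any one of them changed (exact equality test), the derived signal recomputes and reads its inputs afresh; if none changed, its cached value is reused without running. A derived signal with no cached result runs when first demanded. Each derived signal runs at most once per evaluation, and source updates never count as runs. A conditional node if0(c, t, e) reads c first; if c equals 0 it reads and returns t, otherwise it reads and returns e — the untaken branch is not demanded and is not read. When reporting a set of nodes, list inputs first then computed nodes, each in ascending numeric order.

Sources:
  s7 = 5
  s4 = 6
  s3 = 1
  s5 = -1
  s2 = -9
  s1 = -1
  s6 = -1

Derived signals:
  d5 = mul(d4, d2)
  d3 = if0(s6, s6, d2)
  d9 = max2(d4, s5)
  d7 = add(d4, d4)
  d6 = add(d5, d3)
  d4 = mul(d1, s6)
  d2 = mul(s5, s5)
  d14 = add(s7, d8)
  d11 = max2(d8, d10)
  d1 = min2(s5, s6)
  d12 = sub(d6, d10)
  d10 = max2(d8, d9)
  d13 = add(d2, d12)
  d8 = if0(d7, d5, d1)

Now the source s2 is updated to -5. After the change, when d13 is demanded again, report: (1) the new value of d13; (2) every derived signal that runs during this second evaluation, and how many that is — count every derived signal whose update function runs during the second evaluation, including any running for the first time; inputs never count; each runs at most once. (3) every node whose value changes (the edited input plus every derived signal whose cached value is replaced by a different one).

d13 now evaluates to 2.
Run set: none (0 run).
Changed values: s2.
The important point: nothing the output needs ever reads s2, so the edit is invisible to it.

Initial pass — values computed on the first demand:
  d1 = min2(-1, -1) = -1
  d2 = mul(-1, -1) = 1
  d3 = if0(s6=-1 -> else branch d2) = 1
  d4 = mul(-1, -1) = 1
  d5 = mul(1, 1) = 1
  d6 = add(1, 1) = 2
  d7 = add(1, 1) = 2
  d8 = if0(d7=2 -> else branch d1) = -1
  d9 = max2(1, -1) = 1
  d10 = max2(-1, 1) = 1
  d12 = sub(2, 1) = 1
  d13 = add(1, 1) = 2

Second demand — change propagation:
  no demanded computation ever read s2, so the edit dirties nothing and nothing runs.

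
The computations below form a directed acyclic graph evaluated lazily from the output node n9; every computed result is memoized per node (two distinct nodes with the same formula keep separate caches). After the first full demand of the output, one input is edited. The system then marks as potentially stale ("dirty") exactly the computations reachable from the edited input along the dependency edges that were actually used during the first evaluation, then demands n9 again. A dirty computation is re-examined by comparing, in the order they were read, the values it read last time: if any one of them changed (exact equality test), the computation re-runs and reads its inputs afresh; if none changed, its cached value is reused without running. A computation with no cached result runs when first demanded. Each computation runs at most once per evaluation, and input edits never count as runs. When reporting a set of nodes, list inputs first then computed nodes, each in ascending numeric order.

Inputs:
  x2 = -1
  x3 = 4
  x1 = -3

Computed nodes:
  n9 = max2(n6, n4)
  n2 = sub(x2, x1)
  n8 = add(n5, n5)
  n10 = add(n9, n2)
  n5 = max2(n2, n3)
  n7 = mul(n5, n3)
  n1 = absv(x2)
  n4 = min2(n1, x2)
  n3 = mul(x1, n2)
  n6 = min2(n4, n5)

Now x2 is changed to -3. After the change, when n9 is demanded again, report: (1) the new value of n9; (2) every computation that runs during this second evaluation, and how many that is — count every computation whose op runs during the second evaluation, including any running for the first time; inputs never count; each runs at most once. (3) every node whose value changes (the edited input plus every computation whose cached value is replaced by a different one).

First demand of the output computes:
  n1 = absv(-1) = 1
  n2 = sub(-1, -3) = 2
  n3 = mul(-3, 2) = -6
  n4 = min2(1, -1) = -1
  n5 = max2(2, -6) = 2
  n6 = min2(-1, 2) = -1
  n9 = max2(-1, -1) = -1

After the edit, cleaning proceeds:
  n1: a read changed (x2 -1->-3) — executes, giving 3.
  n2: a read changed (x2 -1->-3) — executes, giving 0.
  n3: a read changed (n2 2->0) — executes, giving 0.
  n4: a read changed (n1 1->3; x2 -1->-3) — executes, giving -3.
  n5: a read changed (n2 2->0; n3 -6->0) — executes, giving 0.
  n6: a read changed (n4 -1->-3; n5 2->0) — executes, giving -3.
  n9: a read changed (n6 -1->-3; n4 -1->-3) — executes, giving -3.

Demanding n9 again yields -3.
7 computations run: n1, n2, n3, n4, n5, n6, n9.
The nodes whose values change: x2, n1, n2, n3, n4, n5, n6, n9.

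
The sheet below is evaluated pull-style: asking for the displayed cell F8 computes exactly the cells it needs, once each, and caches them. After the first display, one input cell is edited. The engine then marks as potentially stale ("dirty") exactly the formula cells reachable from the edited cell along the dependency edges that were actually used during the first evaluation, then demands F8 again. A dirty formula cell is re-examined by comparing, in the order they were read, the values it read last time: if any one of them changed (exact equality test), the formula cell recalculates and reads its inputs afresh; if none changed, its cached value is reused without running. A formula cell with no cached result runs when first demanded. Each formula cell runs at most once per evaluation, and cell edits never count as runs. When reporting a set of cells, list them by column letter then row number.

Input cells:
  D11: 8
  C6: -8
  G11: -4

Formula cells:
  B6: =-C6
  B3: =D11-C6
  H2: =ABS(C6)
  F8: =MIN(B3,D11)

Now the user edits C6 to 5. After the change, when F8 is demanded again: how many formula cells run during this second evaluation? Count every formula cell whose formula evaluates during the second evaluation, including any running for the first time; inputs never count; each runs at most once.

2 formula cells run: B3, F8.

First demand of the output computes:
  B3 = 8 - -8 = 16
  F8 = MIN(16, 8) = 8

After the edit, cleaning proceeds:
  B3: a read changed (C6 -8->5) — executes, giving 3.
  F8: a read changed (B3 16->3) — executes, giving 3.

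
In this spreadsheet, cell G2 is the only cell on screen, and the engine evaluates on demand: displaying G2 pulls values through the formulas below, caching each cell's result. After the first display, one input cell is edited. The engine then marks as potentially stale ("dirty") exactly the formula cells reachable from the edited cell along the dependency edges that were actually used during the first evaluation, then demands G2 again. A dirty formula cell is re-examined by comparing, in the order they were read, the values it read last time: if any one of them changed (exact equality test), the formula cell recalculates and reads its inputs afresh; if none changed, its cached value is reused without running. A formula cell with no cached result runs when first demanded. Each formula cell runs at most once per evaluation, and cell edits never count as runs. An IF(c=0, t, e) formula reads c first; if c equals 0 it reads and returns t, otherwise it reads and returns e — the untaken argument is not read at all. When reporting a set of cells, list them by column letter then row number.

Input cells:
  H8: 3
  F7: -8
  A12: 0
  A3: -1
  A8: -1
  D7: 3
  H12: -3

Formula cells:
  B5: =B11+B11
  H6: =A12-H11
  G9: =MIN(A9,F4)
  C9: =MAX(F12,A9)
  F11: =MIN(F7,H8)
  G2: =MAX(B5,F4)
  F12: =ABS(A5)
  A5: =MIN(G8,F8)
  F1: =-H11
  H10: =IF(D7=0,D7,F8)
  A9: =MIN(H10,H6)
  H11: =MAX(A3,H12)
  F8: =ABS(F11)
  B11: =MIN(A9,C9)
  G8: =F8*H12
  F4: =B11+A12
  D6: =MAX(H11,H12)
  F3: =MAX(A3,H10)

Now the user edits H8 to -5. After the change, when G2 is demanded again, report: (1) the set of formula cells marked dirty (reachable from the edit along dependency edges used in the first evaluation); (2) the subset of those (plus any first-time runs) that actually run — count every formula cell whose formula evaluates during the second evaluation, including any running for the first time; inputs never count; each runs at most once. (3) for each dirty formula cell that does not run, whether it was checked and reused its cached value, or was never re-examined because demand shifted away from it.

Initial pass — values computed on the first demand:
  F11 = MIN(-8, 3) = -8
  F8 = ABS(-8) = 8
  G8 = 8 * -3 = -24
  A5 = MIN(-24, 8) = -24
  F12 = ABS(-24) = 24
  H10 = IF(D7=0: D7=3 -> else branch F8) = 8
  H11 = MAX(-1, -3) = -1
  H6 = 0 - -1 = 1
  A9 = MIN(8, 1) = 1
  C9 = MAX(24, 1) = 24
  B11 = MIN(1, 24) = 1
  B5 = 1 + 1 = 2
  F4 = 1 + 0 = 1
  G2 = MAX(2, 1) = 2

Second demand — change propagation:
  F11: re-runs because H8 3->-5; new result -8 (unchanged).
  F8: re-examined; everything it read last time is the same (F11 unchanged) — cache 8 kept, no run.
  G8: re-examined; everything it read last time is the same (F8 unchanged, H12 unchanged) — cache -24 kept, no run.
  A5: re-examined; everything it read last time is the same (G8 unchanged, F8 unchanged) — cache -24 kept, no run.
  F12: re-examined; everything it read last time is the same (A5 unchanged) — cache 24 kept, no run.
  H10: re-examined; everything it read last time is the same (D7 unchanged, F8 unchanged) — cache 8 kept, no run.
  A9: re-examined; everything it read last time is the same (H10 unchanged, H6 unchanged) — cache 1 kept, no run.
  C9: re-examined; everything it read last time is the same (F12 unchanged, A9 unchanged) — cache 24 kept, no run.
  B11: re-examined; everything it read last time is the same (A9 unchanged, C9 unchanged) — cache 1 kept, no run.
  B5: re-examined; everything it read last time is the same (B11 unchanged, B11 unchanged) — cache 2 kept, no run.
  F4: re-examined; everything it read last time is the same (B11 unchanged, A12 unchanged) — cache 1 kept, no run.
  G2: re-examined; everything it read last time is the same (B5 unchanged, F4 unchanged) — cache 2 kept, no run.

The important point: F11 recomputes to an identical value, and the output ends up unchanged.

Dirty set: A5, A9, B5, B11, C9, F4, F8, F11, F12, G2, G8, H10.
Run set: F11 (1 run).
Re-examined without running (cache reused): A5, A9, B5, B11, C9, F4, F8, F12, G2, G8, H10.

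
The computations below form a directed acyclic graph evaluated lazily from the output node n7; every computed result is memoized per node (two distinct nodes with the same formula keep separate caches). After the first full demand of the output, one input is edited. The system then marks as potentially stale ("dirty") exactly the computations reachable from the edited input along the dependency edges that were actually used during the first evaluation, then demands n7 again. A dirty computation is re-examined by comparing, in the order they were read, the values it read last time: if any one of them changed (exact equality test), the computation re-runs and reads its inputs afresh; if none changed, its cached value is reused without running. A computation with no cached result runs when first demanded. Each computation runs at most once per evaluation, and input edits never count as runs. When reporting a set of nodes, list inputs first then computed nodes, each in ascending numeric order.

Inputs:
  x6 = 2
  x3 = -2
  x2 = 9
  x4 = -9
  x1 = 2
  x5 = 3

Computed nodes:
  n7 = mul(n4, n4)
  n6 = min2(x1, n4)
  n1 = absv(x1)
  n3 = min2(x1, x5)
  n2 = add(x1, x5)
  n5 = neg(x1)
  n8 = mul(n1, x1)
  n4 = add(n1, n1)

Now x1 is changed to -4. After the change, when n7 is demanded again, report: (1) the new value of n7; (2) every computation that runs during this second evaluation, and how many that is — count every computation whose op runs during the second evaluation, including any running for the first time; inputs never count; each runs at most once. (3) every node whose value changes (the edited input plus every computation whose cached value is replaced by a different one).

Demanding n7 again yields 64.
3 computations run: n1, n4, n7.
The nodes whose values change: x1, n1, n4, n7.

First demand of the output computes:
  n1 = absv(2) = 2
  n4 = add(2, 2) = 4
  n7 = mul(4, 4) = 16

After the edit, cleaning proceeds:
  n1: a read changed (x1 2->-4) — executes, giving 4.
  n4: a read changed (n1 2->4; n1 2->4) — executes, giving 8.
  n7: a read changed (n4 4->8; n4 4->8) — executes, giving 64.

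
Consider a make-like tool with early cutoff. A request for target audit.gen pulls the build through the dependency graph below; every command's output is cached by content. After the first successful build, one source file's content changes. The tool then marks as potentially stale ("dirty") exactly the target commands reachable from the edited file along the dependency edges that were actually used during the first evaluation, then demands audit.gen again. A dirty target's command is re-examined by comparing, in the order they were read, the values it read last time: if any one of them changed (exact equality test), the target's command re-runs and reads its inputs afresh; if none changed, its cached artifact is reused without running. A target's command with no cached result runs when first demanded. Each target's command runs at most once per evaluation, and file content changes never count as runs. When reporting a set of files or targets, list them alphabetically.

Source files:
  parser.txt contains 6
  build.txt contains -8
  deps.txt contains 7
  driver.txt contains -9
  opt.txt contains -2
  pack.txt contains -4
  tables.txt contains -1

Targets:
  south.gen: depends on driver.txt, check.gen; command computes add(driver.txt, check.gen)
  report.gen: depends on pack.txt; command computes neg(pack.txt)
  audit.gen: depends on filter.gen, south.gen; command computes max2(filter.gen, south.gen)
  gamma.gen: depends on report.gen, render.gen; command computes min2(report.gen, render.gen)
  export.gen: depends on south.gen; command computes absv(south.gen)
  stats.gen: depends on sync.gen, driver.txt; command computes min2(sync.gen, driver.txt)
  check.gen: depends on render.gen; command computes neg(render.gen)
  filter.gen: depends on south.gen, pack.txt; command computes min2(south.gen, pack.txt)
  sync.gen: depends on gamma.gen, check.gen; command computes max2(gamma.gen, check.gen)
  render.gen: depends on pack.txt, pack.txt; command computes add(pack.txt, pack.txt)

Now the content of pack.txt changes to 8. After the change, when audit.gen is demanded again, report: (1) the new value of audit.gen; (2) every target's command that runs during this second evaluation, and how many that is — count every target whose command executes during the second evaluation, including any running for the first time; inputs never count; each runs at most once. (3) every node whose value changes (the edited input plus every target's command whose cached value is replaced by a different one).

First demand of the output computes:
  render.gen = add(-4, -4) = -8
  check.gen = neg(-8) = 8
  south.gen = add(-9, 8) = -1
  filter.gen = min2(-1, -4) = -4
  audit.gen = max2(-4, -1) = -1

After the edit, cleaning proceeds:
  render.gen: a read changed (pack.txt -4->8; pack.txt -4->8) — executes, giving 16.
  check.gen: a read changed (render.gen -8->16) — executes, giving -16.
  south.gen: a read changed (check.gen 8->-16) — executes, giving -25.
  filter.gen: a read changed (south.gen -1->-25; pack.txt -4->8) — executes, giving -25.
  audit.gen: a read changed (filter.gen -4->-25; south.gen -1->-25) — executes, giving -25.

Demanding audit.gen again yields -25.
5 target commands run: audit.gen, check.gen, filter.gen, render.gen, south.gen.
The nodes whose values change: audit.gen, check.gen, filter.gen, pack.txt, render.gen, south.gen.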